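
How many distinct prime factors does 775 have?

2

775 = 5^2 · 31
775 = 5^2 · 31, which has 2 distinct prime factors.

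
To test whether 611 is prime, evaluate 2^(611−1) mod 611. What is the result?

2^1 ≡ 2 (mod 611)
2^2 ≡ 2^2 = 4 ≡ 4 (mod 611)
2^4 ≡ 4^2 = 16 ≡ 16 (mod 611)
2^8 ≡ 16^2 = 256 ≡ 256 (mod 611)
2^16 ≡ 256^2 = 65536 ≡ 159 (mod 611)
2^32 ≡ 159^2 = 25281 ≡ 230 (mod 611)
2^64 ≡ 230^2 = 52900 ≡ 354 (mod 611)
2^128 ≡ 354^2 = 125316 ≡ 61 (mod 611)
2^256 ≡ 61^2 = 3721 ≡ 55 (mod 611)
2^512 ≡ 55^2 = 3025 ≡ 581 (mod 611)
610 = 512 + 64 + 32 + 2 in binary powers of 2.
So 2^610 ≡ 581 · 354 · 230 · 4 ≡ 101 (mod 611).
Since 101 ≠ 1, base 2 is a Fermat witness: 611 is composite.

101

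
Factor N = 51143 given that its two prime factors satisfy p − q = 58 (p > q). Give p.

257

Since p = q + 58, we have 51143 = q(q + 58), so q² + 58q − 51143 = 0.
Discriminant: 58² + 4·51143 = 3364 + 204572 = 207936; √207936 = 456.
q = (−58 + 456)/2 = 199, and p = q + 58 = 257.
Check: 199 · 257 = 51143.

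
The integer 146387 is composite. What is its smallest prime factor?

17

146387 is odd.
Digit sum 29, not divisible by 3.
Ends in 7: not divisible by 5.
7: 146387 = 7·20912 + 3
11: 146387 = 11·13307 + 10
13: 146387 = 13·11260 + 7
17: 146387 = 17·8611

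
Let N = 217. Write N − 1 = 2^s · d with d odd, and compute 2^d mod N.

217 − 1 = 216 = 2^3 · 27, so d = 27.
2^1 ≡ 2 (mod 217)
2^2 ≡ 2^2 = 4 ≡ 4 (mod 217)
2^4 ≡ 4^2 = 16 ≡ 16 (mod 217)
2^8 ≡ 16^2 = 256 ≡ 39 (mod 217)
2^16 ≡ 39^2 = 1521 ≡ 2 (mod 217)
27 = 16 + 8 + 2 + 1 in binary powers of 2.
So 2^27 ≡ 2 · 39 · 4 · 2 ≡ 190 (mod 217).
Squaring chain: 190 → 78 → 8; never reaches −1, so base 2 is a Miller–Rabin witness that 217 is composite.

190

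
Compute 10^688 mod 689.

16

10^1 ≡ 10 (mod 689)
10^2 ≡ 10^2 = 100 ≡ 100 (mod 689)
10^4 ≡ 100^2 = 10000 ≡ 354 (mod 689)
10^8 ≡ 354^2 = 125316 ≡ 607 (mod 689)
10^16 ≡ 607^2 = 368449 ≡ 523 (mod 689)
10^32 ≡ 523^2 = 273529 ≡ 685 (mod 689)
10^64 ≡ 685^2 = 469225 ≡ 16 (mod 689)
10^128 ≡ 16^2 = 256 ≡ 256 (mod 689)
10^256 ≡ 256^2 = 65536 ≡ 81 (mod 689)
10^512 ≡ 81^2 = 6561 ≡ 360 (mod 689)
688 = 512 + 128 + 32 + 16 in binary powers of 2.
So 10^688 ≡ 360 · 256 · 685 · 523 ≡ 16 (mod 689).
Since 16 ≠ 1, base 10 is a Fermat witness: 689 is composite.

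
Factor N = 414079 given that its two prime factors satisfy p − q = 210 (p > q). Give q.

Since p = q + 210, we have 414079 = q(q + 210), so q² + 210q − 414079 = 0.
Discriminant: 210² + 4·414079 = 44100 + 1656316 = 1700416; √1700416 = 1304.
q = (−210 + 1304)/2 = 547, and p = q + 210 = 757.
Check: 547 · 757 = 414079.

547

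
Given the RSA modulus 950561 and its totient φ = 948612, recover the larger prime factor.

φ(n) = (p−1)(q−1) = n − (p+q) + 1, so p + q = 950561 − 948612 + 1 = 1950.
p and q are the roots of t² − 1950t + 950561 = 0.
Discriminant: 1950² − 4·950561 = 3802500 − 3802244 = 256; √256 = 16.
q = (1950 − 16)/2 = 967, p = (1950 + 16)/2 = 983.
Check: 967 · 983 = 950561.

983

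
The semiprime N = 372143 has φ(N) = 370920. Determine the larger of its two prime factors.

661

φ(n) = (p−1)(q−1) = n − (p+q) + 1, so p + q = 372143 − 370920 + 1 = 1224.
p and q are the roots of t² − 1224t + 372143 = 0.
Discriminant: 1224² − 4·372143 = 1498176 − 1488572 = 9604; √9604 = 98.
q = (1224 − 98)/2 = 563, p = (1224 + 98)/2 = 661.
Check: 563 · 661 = 372143.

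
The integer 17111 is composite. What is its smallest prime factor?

17111 is odd.
Digit sum 11, not divisible by 3.
Ends in 1: not divisible by 5.
7: 17111 = 7·2444 + 3
11: 17111 = 11·1555 + 6
13: 17111 = 13·1316 + 3
17: 17111 = 17·1006 + 9
19: 17111 = 19·900 + 11
23: 17111 = 23·743 + 22
29: 17111 = 29·590 + 1
31: 17111 = 31·551 + 30
37: 17111 = 37·462 + 17
41: 17111 = 41·417 + 14
43: 17111 = 43·397 + 40
47: 17111 = 47·364 + 3
53: 17111 = 53·322 + 45
59: 17111 = 59·290 + 1
61: 17111 = 61·280 + 31
67: 17111 = 67·255 + 26
71: 17111 = 71·241

71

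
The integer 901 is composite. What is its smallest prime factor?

17

901 is odd.
Digit sum 10, not divisible by 3.
Ends in 1: not divisible by 5.
7: 901 = 7·128 + 5
11: 901 = 11·81 + 10
13: 901 = 13·69 + 4
17: 901 = 17·53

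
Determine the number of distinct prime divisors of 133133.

133133 = 7^2 · 2717
2717 = 11 · 247
247 = 13 · 19
133133 = 7^2 · 11 · 13 · 19, which has 4 distinct prime factors.

4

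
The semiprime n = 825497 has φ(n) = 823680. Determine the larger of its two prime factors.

937

φ(n) = (p−1)(q−1) = n − (p+q) + 1, so p + q = 825497 − 823680 + 1 = 1818.
p and q are the roots of t² − 1818t + 825497 = 0.
Discriminant: 1818² − 4·825497 = 3305124 − 3301988 = 3136; √3136 = 56.
q = (1818 − 56)/2 = 881, p = (1818 + 56)/2 = 937.
Check: 881 · 937 = 825497.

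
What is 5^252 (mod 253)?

5^1 ≡ 5 (mod 253)
5^2 ≡ 5^2 = 25 ≡ 25 (mod 253)
5^4 ≡ 25^2 = 625 ≡ 119 (mod 253)
5^8 ≡ 119^2 = 14161 ≡ 246 (mod 253)
5^16 ≡ 246^2 = 60516 ≡ 49 (mod 253)
5^32 ≡ 49^2 = 2401 ≡ 124 (mod 253)
5^64 ≡ 124^2 = 15376 ≡ 196 (mod 253)
5^128 ≡ 196^2 = 38416 ≡ 213 (mod 253)
252 = 128 + 64 + 32 + 16 + 8 + 4 in binary powers of 2.
So 5^252 ≡ 213 · 196 · 124 · 49 · 246 · 119 ≡ 124 (mod 253).
Since 124 ≠ 1, base 5 is a Fermat witness: 253 is composite.

124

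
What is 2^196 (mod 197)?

1

2^1 ≡ 2 (mod 197)
2^2 ≡ 2^2 = 4 ≡ 4 (mod 197)
2^4 ≡ 4^2 = 16 ≡ 16 (mod 197)
2^8 ≡ 16^2 = 256 ≡ 59 (mod 197)
2^16 ≡ 59^2 = 3481 ≡ 132 (mod 197)
2^32 ≡ 132^2 = 17424 ≡ 88 (mod 197)
2^64 ≡ 88^2 = 7744 ≡ 61 (mod 197)
2^128 ≡ 61^2 = 3721 ≡ 175 (mod 197)
196 = 128 + 64 + 4 in binary powers of 2.
So 2^196 ≡ 175 · 61 · 16 ≡ 1 (mod 197).
Since the result is 1, base 2 gives no evidence that 197 is composite.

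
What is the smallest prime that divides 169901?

169901 is odd.
Digit sum 26, not divisible by 3.
Ends in 1: not divisible by 5.
7: 169901 = 7·24271 + 4
11: 169901 = 11·15445 + 6
13: 169901 = 13·13069 + 4
17: 169901 = 17·9994 + 3
19: 169901 = 19·8942 + 3
23: 169901 = 23·7387

23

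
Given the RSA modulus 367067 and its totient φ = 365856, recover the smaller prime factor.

593

φ(n) = (p−1)(q−1) = n − (p+q) + 1, so p + q = 367067 − 365856 + 1 = 1212.
p and q are the roots of t² − 1212t + 367067 = 0.
Discriminant: 1212² − 4·367067 = 1468944 − 1468268 = 676; √676 = 26.
q = (1212 − 26)/2 = 593, p = (1212 + 26)/2 = 619.
Check: 593 · 619 = 367067.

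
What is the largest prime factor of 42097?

42097 = 11 · 3827
3827 = 43 · 89
89 is prime.
So 42097 = 11 · 43 · 89; the largest prime factor is 89.

89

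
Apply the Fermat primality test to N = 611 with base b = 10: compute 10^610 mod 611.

549

10^1 ≡ 10 (mod 611)
10^2 ≡ 10^2 = 100 ≡ 100 (mod 611)
10^4 ≡ 100^2 = 10000 ≡ 224 (mod 611)
10^8 ≡ 224^2 = 50176 ≡ 74 (mod 611)
10^16 ≡ 74^2 = 5476 ≡ 588 (mod 611)
10^32 ≡ 588^2 = 345744 ≡ 529 (mod 611)
10^64 ≡ 529^2 = 279841 ≡ 3 (mod 611)
10^128 ≡ 3^2 = 9 ≡ 9 (mod 611)
10^256 ≡ 9^2 = 81 ≡ 81 (mod 611)
10^512 ≡ 81^2 = 6561 ≡ 451 (mod 611)
610 = 512 + 64 + 32 + 2 in binary powers of 2.
So 10^610 ≡ 451 · 3 · 529 · 100 ≡ 549 (mod 611).
Since 549 ≠ 1, base 10 is a Fermat witness: 611 is composite.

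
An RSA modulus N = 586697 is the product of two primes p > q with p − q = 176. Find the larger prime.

859

Since p = q + 176, we have 586697 = q(q + 176), so q² + 176q − 586697 = 0.
Discriminant: 176² + 4·586697 = 30976 + 2346788 = 2377764; √2377764 = 1542.
q = (−176 + 1542)/2 = 683, and p = q + 176 = 859.
Check: 683 · 859 = 586697.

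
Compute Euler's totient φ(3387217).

Factor: 3387217 = 127 · 149 · 179.
φ(3387217) = (127−1) · (149−1) · (179−1) = 126 · 148 · 178 = 3319344.

3319344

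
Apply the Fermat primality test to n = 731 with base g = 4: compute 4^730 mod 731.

4^1 ≡ 4 (mod 731)
4^2 ≡ 4^2 = 16 ≡ 16 (mod 731)
4^4 ≡ 16^2 = 256 ≡ 256 (mod 731)
4^8 ≡ 256^2 = 65536 ≡ 477 (mod 731)
4^16 ≡ 477^2 = 227529 ≡ 188 (mod 731)
4^32 ≡ 188^2 = 35344 ≡ 256 (mod 731)
4^64 ≡ 256^2 = 65536 ≡ 477 (mod 731)
4^128 ≡ 477^2 = 227529 ≡ 188 (mod 731)
4^256 ≡ 188^2 = 35344 ≡ 256 (mod 731)
4^512 ≡ 256^2 = 65536 ≡ 477 (mod 731)
730 = 512 + 128 + 64 + 16 + 8 + 2 in binary powers of 2.
So 4^730 ≡ 477 · 188 · 477 · 188 · 477 · 16 ≡ 16 (mod 731).
Since 16 ≠ 1, base 4 is a Fermat witness: 731 is composite.

16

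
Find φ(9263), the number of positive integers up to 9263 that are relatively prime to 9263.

Factor: 9263 = 59 · 157.
φ(9263) = (59−1) · (157−1) = 58 · 156 = 9048.

9048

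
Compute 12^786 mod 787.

12^1 ≡ 12 (mod 787)
12^2 ≡ 12^2 = 144 ≡ 144 (mod 787)
12^4 ≡ 144^2 = 20736 ≡ 274 (mod 787)
12^8 ≡ 274^2 = 75076 ≡ 311 (mod 787)
12^16 ≡ 311^2 = 96721 ≡ 707 (mod 787)
12^32 ≡ 707^2 = 499849 ≡ 104 (mod 787)
12^64 ≡ 104^2 = 10816 ≡ 585 (mod 787)
12^128 ≡ 585^2 = 342225 ≡ 667 (mod 787)
12^256 ≡ 667^2 = 444889 ≡ 234 (mod 787)
12^512 ≡ 234^2 = 54756 ≡ 453 (mod 787)
786 = 512 + 256 + 16 + 2 in binary powers of 2.
So 12^786 ≡ 453 · 234 · 707 · 144 ≡ 1 (mod 787).
Since the result is 1, base 12 gives no evidence that 787 is composite.

1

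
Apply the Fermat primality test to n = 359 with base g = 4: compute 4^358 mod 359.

1

4^1 ≡ 4 (mod 359)
4^2 ≡ 4^2 = 16 ≡ 16 (mod 359)
4^4 ≡ 16^2 = 256 ≡ 256 (mod 359)
4^8 ≡ 256^2 = 65536 ≡ 198 (mod 359)
4^16 ≡ 198^2 = 39204 ≡ 73 (mod 359)
4^32 ≡ 73^2 = 5329 ≡ 303 (mod 359)
4^64 ≡ 303^2 = 91809 ≡ 264 (mod 359)
4^128 ≡ 264^2 = 69696 ≡ 50 (mod 359)
4^256 ≡ 50^2 = 2500 ≡ 346 (mod 359)
358 = 256 + 64 + 32 + 4 + 2 in binary powers of 2.
So 4^358 ≡ 346 · 264 · 303 · 256 · 16 ≡ 1 (mod 359).
Since the result is 1, base 4 gives no evidence that 359 is composite.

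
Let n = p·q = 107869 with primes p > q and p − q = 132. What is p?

Since p = q + 132, we have 107869 = q(q + 132), so q² + 132q − 107869 = 0.
Discriminant: 132² + 4·107869 = 17424 + 431476 = 448900; √448900 = 670.
q = (−132 + 670)/2 = 269, and p = q + 132 = 401.
Check: 269 · 401 = 107869.

401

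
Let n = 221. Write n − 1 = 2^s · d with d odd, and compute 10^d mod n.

221 − 1 = 220 = 2^2 · 55, so d = 55.
10^1 ≡ 10 (mod 221)
10^2 ≡ 10^2 = 100 ≡ 100 (mod 221)
10^4 ≡ 100^2 = 10000 ≡ 55 (mod 221)
10^8 ≡ 55^2 = 3025 ≡ 152 (mod 221)
10^16 ≡ 152^2 = 23104 ≡ 120 (mod 221)
10^32 ≡ 120^2 = 14400 ≡ 35 (mod 221)
55 = 32 + 16 + 4 + 2 + 1 in binary powers of 2.
So 10^55 ≡ 35 · 120 · 55 · 100 · 10 ≡ 192 (mod 221).
Squaring chain: 192 → 178; never reaches −1, so base 10 is a Miller–Rabin witness that 221 is composite.

192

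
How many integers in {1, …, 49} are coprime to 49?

Factor: 49 = 7^2.
φ(49) = 7^1·(7−1) = 42.

42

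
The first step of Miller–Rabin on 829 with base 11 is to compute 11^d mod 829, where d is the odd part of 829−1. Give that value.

829 − 1 = 828 = 2^2 · 207, so d = 207.
11^1 ≡ 11 (mod 829)
11^2 ≡ 11^2 = 121 ≡ 121 (mod 829)
11^4 ≡ 121^2 = 14641 ≡ 548 (mod 829)
11^8 ≡ 548^2 = 300304 ≡ 206 (mod 829)
11^16 ≡ 206^2 = 42436 ≡ 157 (mod 829)
11^32 ≡ 157^2 = 24649 ≡ 608 (mod 829)
11^64 ≡ 608^2 = 369664 ≡ 759 (mod 829)
11^128 ≡ 759^2 = 576081 ≡ 755 (mod 829)
207 = 128 + 64 + 8 + 4 + 2 + 1 in binary powers of 2.
So 11^207 ≡ 755 · 759 · 206 · 548 · 121 · 11 ≡ 1 (mod 829).
Since 11^d ≡ 1 (mod 829), base 11 does not prove 829 composite.

1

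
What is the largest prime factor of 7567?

7567 = 7 · 1081
1081 = 23 · 47
47 is prime.
So 7567 = 7 · 23 · 47; the largest prime factor is 47.

47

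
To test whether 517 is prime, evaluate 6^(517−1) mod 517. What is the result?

159

6^1 ≡ 6 (mod 517)
6^2 ≡ 6^2 = 36 ≡ 36 (mod 517)
6^4 ≡ 36^2 = 1296 ≡ 262 (mod 517)
6^8 ≡ 262^2 = 68644 ≡ 400 (mod 517)
6^16 ≡ 400^2 = 160000 ≡ 247 (mod 517)
6^32 ≡ 247^2 = 61009 ≡ 3 (mod 517)
6^64 ≡ 3^2 = 9 ≡ 9 (mod 517)
6^128 ≡ 9^2 = 81 ≡ 81 (mod 517)
6^256 ≡ 81^2 = 6561 ≡ 357 (mod 517)
6^512 ≡ 357^2 = 127449 ≡ 267 (mod 517)
516 = 512 + 4 in binary powers of 2.
So 6^516 ≡ 267 · 262 ≡ 159 (mod 517).
Since 159 ≠ 1, base 6 is a Fermat witness: 517 is composite.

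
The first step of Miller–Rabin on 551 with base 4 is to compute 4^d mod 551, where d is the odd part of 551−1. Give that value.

551 − 1 = 550 = 2^1 · 275, so d = 275.
4^1 ≡ 4 (mod 551)
4^2 ≡ 4^2 = 16 ≡ 16 (mod 551)
4^4 ≡ 16^2 = 256 ≡ 256 (mod 551)
4^8 ≡ 256^2 = 65536 ≡ 518 (mod 551)
4^16 ≡ 518^2 = 268324 ≡ 538 (mod 551)
4^32 ≡ 538^2 = 289444 ≡ 169 (mod 551)
4^64 ≡ 169^2 = 28561 ≡ 460 (mod 551)
4^128 ≡ 460^2 = 211600 ≡ 16 (mod 551)
4^256 ≡ 16^2 = 256 ≡ 256 (mod 551)
275 = 256 + 16 + 2 + 1 in binary powers of 2.
So 4^275 ≡ 256 · 538 · 16 · 4 ≡ 245 (mod 551).
Squaring chain: 245; never reaches −1, so base 4 is a Miller–Rabin witness that 551 is composite.

245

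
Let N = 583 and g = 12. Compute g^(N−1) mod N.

221

12^1 ≡ 12 (mod 583)
12^2 ≡ 12^2 = 144 ≡ 144 (mod 583)
12^4 ≡ 144^2 = 20736 ≡ 331 (mod 583)
12^8 ≡ 331^2 = 109561 ≡ 540 (mod 583)
12^16 ≡ 540^2 = 291600 ≡ 100 (mod 583)
12^32 ≡ 100^2 = 10000 ≡ 89 (mod 583)
12^64 ≡ 89^2 = 7921 ≡ 342 (mod 583)
12^128 ≡ 342^2 = 116964 ≡ 364 (mod 583)
12^256 ≡ 364^2 = 132496 ≡ 155 (mod 583)
12^512 ≡ 155^2 = 24025 ≡ 122 (mod 583)
582 = 512 + 64 + 4 + 2 in binary powers of 2.
So 12^582 ≡ 122 · 342 · 331 · 144 ≡ 221 (mod 583).
Since 221 ≠ 1, base 12 is a Fermat witness: 583 is composite.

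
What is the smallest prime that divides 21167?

21167 is odd.
Digit sum 17, not divisible by 3.
Ends in 7: not divisible by 5.
7: 21167 = 7·3023 + 6
11: 21167 = 11·1924 + 3
13: 21167 = 13·1628 + 3
17: 21167 = 17·1245 + 2
19: 21167 = 19·1114 + 1
23: 21167 = 23·920 + 7
29: 21167 = 29·729 + 26
31: 21167 = 31·682 + 25
37: 21167 = 37·572 + 3
41: 21167 = 41·516 + 11
43: 21167 = 43·492 + 11
47: 21167 = 47·450 + 17
53: 21167 = 53·399 + 20
59: 21167 = 59·358 + 45
61: 21167 = 61·347

61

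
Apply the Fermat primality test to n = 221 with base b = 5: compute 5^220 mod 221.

157

5^1 ≡ 5 (mod 221)
5^2 ≡ 5^2 = 25 ≡ 25 (mod 221)
5^4 ≡ 25^2 = 625 ≡ 183 (mod 221)
5^8 ≡ 183^2 = 33489 ≡ 118 (mod 221)
5^16 ≡ 118^2 = 13924 ≡ 1 (mod 221)
5^32 ≡ 1^2 = 1 ≡ 1 (mod 221)
5^64 ≡ 1^2 = 1 ≡ 1 (mod 221)
5^128 ≡ 1^2 = 1 ≡ 1 (mod 221)
220 = 128 + 64 + 16 + 8 + 4 in binary powers of 2.
So 5^220 ≡ 1 · 1 · 1 · 118 · 183 ≡ 157 (mod 221).
Since 157 ≠ 1, base 5 is a Fermat witness: 221 is composite.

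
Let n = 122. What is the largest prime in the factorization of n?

122 = 2 · 61
61 is prime.
So 122 = 2 · 61; the largest prime factor is 61.

61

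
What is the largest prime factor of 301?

43

301 = 7 · 43
43 is prime.
So 301 = 7 · 43; the largest prime factor is 43.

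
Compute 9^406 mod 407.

9

9^1 ≡ 9 (mod 407)
9^2 ≡ 9^2 = 81 ≡ 81 (mod 407)
9^4 ≡ 81^2 = 6561 ≡ 49 (mod 407)
9^8 ≡ 49^2 = 2401 ≡ 366 (mod 407)
9^16 ≡ 366^2 = 133956 ≡ 53 (mod 407)
9^32 ≡ 53^2 = 2809 ≡ 367 (mod 407)
9^64 ≡ 367^2 = 134689 ≡ 379 (mod 407)
9^128 ≡ 379^2 = 143641 ≡ 377 (mod 407)
9^256 ≡ 377^2 = 142129 ≡ 86 (mod 407)
406 = 256 + 128 + 16 + 4 + 2 in binary powers of 2.
So 9^406 ≡ 86 · 377 · 53 · 49 · 81 ≡ 9 (mod 407).
Since 9 ≠ 1, base 9 is a Fermat witness: 407 is composite.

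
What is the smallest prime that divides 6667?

59

6667 is odd.
Digit sum 25, not divisible by 3.
Ends in 7: not divisible by 5.
7: 6667 = 7·952 + 3
11: 6667 = 11·606 + 1
13: 6667 = 13·512 + 11
17: 6667 = 17·392 + 3
19: 6667 = 19·350 + 17
23: 6667 = 23·289 + 20
29: 6667 = 29·229 + 26
31: 6667 = 31·215 + 2
37: 6667 = 37·180 + 7
41: 6667 = 41·162 + 25
43: 6667 = 43·155 + 2
47: 6667 = 47·141 + 40
53: 6667 = 53·125 + 42
59: 6667 = 59·113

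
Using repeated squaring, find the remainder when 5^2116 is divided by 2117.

5^1 ≡ 5 (mod 2117)
5^2 ≡ 5^2 = 25 ≡ 25 (mod 2117)
5^4 ≡ 25^2 = 625 ≡ 625 (mod 2117)
5^8 ≡ 625^2 = 390625 ≡ 1097 (mod 2117)
5^16 ≡ 1097^2 = 1203409 ≡ 953 (mod 2117)
5^32 ≡ 953^2 = 908209 ≡ 16 (mod 2117)
5^64 ≡ 16^2 = 256 ≡ 256 (mod 2117)
5^128 ≡ 256^2 = 65536 ≡ 2026 (mod 2117)
5^256 ≡ 2026^2 = 4104676 ≡ 1930 (mod 2117)
5^512 ≡ 1930^2 = 3724900 ≡ 1097 (mod 2117)
5^1024 ≡ 1097^2 = 1203409 ≡ 953 (mod 2117)
5^2048 ≡ 953^2 = 908209 ≡ 16 (mod 2117)
2116 = 2048 + 64 + 4 in binary powers of 2.
So 5^2116 ≡ 16 · 256 · 625 ≡ 547 (mod 2117).
Since 547 ≠ 1, base 5 is a Fermat witness: 2117 is composite.

547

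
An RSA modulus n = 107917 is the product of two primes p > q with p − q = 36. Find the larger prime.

347

Since p = q + 36, we have 107917 = q(q + 36), so q² + 36q − 107917 = 0.
Discriminant: 36² + 4·107917 = 1296 + 431668 = 432964; √432964 = 658.
q = (−36 + 658)/2 = 311, and p = q + 36 = 347.
Check: 311 · 347 = 107917.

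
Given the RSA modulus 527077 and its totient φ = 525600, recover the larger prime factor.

877

φ(n) = (p−1)(q−1) = n − (p+q) + 1, so p + q = 527077 − 525600 + 1 = 1478.
p and q are the roots of t² − 1478t + 527077 = 0.
Discriminant: 1478² − 4·527077 = 2184484 − 2108308 = 76176; √76176 = 276.
q = (1478 − 276)/2 = 601, p = (1478 + 276)/2 = 877.
Check: 601 · 877 = 527077.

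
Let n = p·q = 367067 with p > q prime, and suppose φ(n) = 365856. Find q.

φ(n) = (p−1)(q−1) = n − (p+q) + 1, so p + q = 367067 − 365856 + 1 = 1212.
p and q are the roots of t² − 1212t + 367067 = 0.
Discriminant: 1212² − 4·367067 = 1468944 − 1468268 = 676; √676 = 26.
q = (1212 − 26)/2 = 593, p = (1212 + 26)/2 = 619.
Check: 593 · 619 = 367067.

593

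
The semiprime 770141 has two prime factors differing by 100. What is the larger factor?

Since p = q + 100, we have 770141 = q(q + 100), so q² + 100q − 770141 = 0.
Discriminant: 100² + 4·770141 = 10000 + 3080564 = 3090564; √3090564 = 1758.
q = (−100 + 1758)/2 = 829, and p = q + 100 = 929.
Check: 829 · 929 = 770141.

929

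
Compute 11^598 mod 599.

1

11^1 ≡ 11 (mod 599)
11^2 ≡ 11^2 = 121 ≡ 121 (mod 599)
11^4 ≡ 121^2 = 14641 ≡ 265 (mod 599)
11^8 ≡ 265^2 = 70225 ≡ 142 (mod 599)
11^16 ≡ 142^2 = 20164 ≡ 397 (mod 599)
11^32 ≡ 397^2 = 157609 ≡ 72 (mod 599)
11^64 ≡ 72^2 = 5184 ≡ 392 (mod 599)
11^128 ≡ 392^2 = 153664 ≡ 320 (mod 599)
11^256 ≡ 320^2 = 102400 ≡ 570 (mod 599)
11^512 ≡ 570^2 = 324900 ≡ 242 (mod 599)
598 = 512 + 64 + 16 + 4 + 2 in binary powers of 2.
So 11^598 ≡ 242 · 392 · 397 · 265 · 121 ≡ 1 (mod 599).
Since the result is 1, base 11 gives no evidence that 599 is composite.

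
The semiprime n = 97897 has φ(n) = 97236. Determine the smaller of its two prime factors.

φ(n) = (p−1)(q−1) = n − (p+q) + 1, so p + q = 97897 − 97236 + 1 = 662.
p and q are the roots of t² − 662t + 97897 = 0.
Discriminant: 662² − 4·97897 = 438244 − 391588 = 46656; √46656 = 216.
q = (662 − 216)/2 = 223, p = (662 + 216)/2 = 439.
Check: 223 · 439 = 97897.

223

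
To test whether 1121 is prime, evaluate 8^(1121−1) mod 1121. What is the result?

8^1 ≡ 8 (mod 1121)
8^2 ≡ 8^2 = 64 ≡ 64 (mod 1121)
8^4 ≡ 64^2 = 4096 ≡ 733 (mod 1121)
8^8 ≡ 733^2 = 537289 ≡ 330 (mod 1121)
8^16 ≡ 330^2 = 108900 ≡ 163 (mod 1121)
8^32 ≡ 163^2 = 26569 ≡ 786 (mod 1121)
8^64 ≡ 786^2 = 617796 ≡ 125 (mod 1121)
8^128 ≡ 125^2 = 15625 ≡ 1052 (mod 1121)
8^256 ≡ 1052^2 = 1106704 ≡ 277 (mod 1121)
8^512 ≡ 277^2 = 76729 ≡ 501 (mod 1121)
8^1024 ≡ 501^2 = 251001 ≡ 1018 (mod 1121)
1120 = 1024 + 64 + 32 in binary powers of 2.
So 8^1120 ≡ 1018 · 125 · 786 ≡ 638 (mod 1121).
Since 638 ≠ 1, base 8 is a Fermat witness: 1121 is composite.

638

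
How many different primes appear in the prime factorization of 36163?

2

36163 = 29^2 · 43
36163 = 29^2 · 43, which has 2 distinct prime factors.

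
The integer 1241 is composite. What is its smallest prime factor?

17

1241 is odd.
Digit sum 8, not divisible by 3.
Ends in 1: not divisible by 5.
7: 1241 = 7·177 + 2
11: 1241 = 11·112 + 9
13: 1241 = 13·95 + 6
17: 1241 = 17·73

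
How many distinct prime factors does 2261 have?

3

2261 = 7 · 323
323 = 17 · 19
2261 = 7 · 17 · 19, which has 3 distinct prime factors.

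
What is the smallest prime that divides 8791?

59

8791 is odd.
Digit sum 25, not divisible by 3.
Ends in 1: not divisible by 5.
7: 8791 = 7·1255 + 6
11: 8791 = 11·799 + 2
13: 8791 = 13·676 + 3
17: 8791 = 17·517 + 2
19: 8791 = 19·462 + 13
23: 8791 = 23·382 + 5
29: 8791 = 29·303 + 4
31: 8791 = 31·283 + 18
37: 8791 = 37·237 + 22
41: 8791 = 41·214 + 17
43: 8791 = 43·204 + 19
47: 8791 = 47·187 + 2
53: 8791 = 53·165 + 46
59: 8791 = 59·149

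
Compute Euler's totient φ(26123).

Factor: 26123 = 151 · 173.
φ(26123) = (151−1) · (173−1) = 150 · 172 = 25800.

25800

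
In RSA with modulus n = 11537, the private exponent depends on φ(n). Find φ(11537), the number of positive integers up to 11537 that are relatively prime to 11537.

Factor: 11537 = 83 · 139.
φ(11537) = (83−1) · (139−1) = 82 · 138 = 11316.

11316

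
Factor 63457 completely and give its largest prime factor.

63457 = 23 · 2759
2759 = 31 · 89
89 is prime.
So 63457 = 23 · 31 · 89; the largest prime factor is 89.

89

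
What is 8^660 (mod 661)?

8^1 ≡ 8 (mod 661)
8^2 ≡ 8^2 = 64 ≡ 64 (mod 661)
8^4 ≡ 64^2 = 4096 ≡ 130 (mod 661)
8^8 ≡ 130^2 = 16900 ≡ 375 (mod 661)
8^16 ≡ 375^2 = 140625 ≡ 493 (mod 661)
8^32 ≡ 493^2 = 243049 ≡ 462 (mod 661)
8^64 ≡ 462^2 = 213444 ≡ 602 (mod 661)
8^128 ≡ 602^2 = 362404 ≡ 176 (mod 661)
8^256 ≡ 176^2 = 30976 ≡ 570 (mod 661)
8^512 ≡ 570^2 = 324900 ≡ 349 (mod 661)
660 = 512 + 128 + 16 + 4 in binary powers of 2.
So 8^660 ≡ 349 · 176 · 493 · 130 ≡ 1 (mod 661).
Since the result is 1, base 8 gives no evidence that 661 is composite.

1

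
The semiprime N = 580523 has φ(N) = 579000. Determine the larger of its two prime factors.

φ(n) = (p−1)(q−1) = n − (p+q) + 1, so p + q = 580523 − 579000 + 1 = 1524.
p and q are the roots of t² − 1524t + 580523 = 0.
Discriminant: 1524² − 4·580523 = 2322576 − 2322092 = 484; √484 = 22.
q = (1524 − 22)/2 = 751, p = (1524 + 22)/2 = 773.
Check: 751 · 773 = 580523.

773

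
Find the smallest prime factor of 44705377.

44705377 is odd.
Digit sum 37, not divisible by 3.
Ends in 7: not divisible by 5.
7: 44705377 = 7·6386482 + 3
11: 44705377 = 11·4064125 + 2
13: 44705377 = 13·3438875 + 2
17: 44705377 = 17·2629728 + 1
19: 44705377 = 19·2352914 + 11
23: 44705377 = 23·1943712 + 1
29: 44705377 = 29·1541564 + 21
31: 44705377 = 31·1442108 + 29
37: 44705377 = 37·1208253 + 16
41: 44705377 = 41·1090375 + 2
43: 44705377 = 43·1039659 + 40
47: 44705377 = 47·951178 + 11
53: 44705377 = 53·843497 + 36
59: 44705377 = 59·757718 + 15
61: 44705377 = 61·732875 + 2
67: 44705377 = 67·667244 + 29
71: 44705377 = 71·629653 + 14
73: 44705377 = 73·612402 + 31
79: 44705377 = 79·565890 + 67
83: 44705377 = 83·538619

83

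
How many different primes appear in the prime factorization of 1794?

4

1794 = 2 · 897
897 = 3 · 299
299 = 13 · 23
1794 = 2 · 3 · 13 · 23, which has 4 distinct prime factors.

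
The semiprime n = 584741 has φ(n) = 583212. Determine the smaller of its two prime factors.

743

φ(n) = (p−1)(q−1) = n − (p+q) + 1, so p + q = 584741 − 583212 + 1 = 1530.
p and q are the roots of t² − 1530t + 584741 = 0.
Discriminant: 1530² − 4·584741 = 2340900 − 2338964 = 1936; √1936 = 44.
q = (1530 − 44)/2 = 743, p = (1530 + 44)/2 = 787.
Check: 743 · 787 = 584741.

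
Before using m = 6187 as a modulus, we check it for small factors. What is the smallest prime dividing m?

6187 is odd.
Digit sum 22, not divisible by 3.
Ends in 7: not divisible by 5.
7: 6187 = 7·883 + 6
11: 6187 = 11·562 + 5
13: 6187 = 13·475 + 12
17: 6187 = 17·363 + 16
19: 6187 = 19·325 + 12
23: 6187 = 23·269

23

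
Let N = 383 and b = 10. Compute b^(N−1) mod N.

1

10^1 ≡ 10 (mod 383)
10^2 ≡ 10^2 = 100 ≡ 100 (mod 383)
10^4 ≡ 100^2 = 10000 ≡ 42 (mod 383)
10^8 ≡ 42^2 = 1764 ≡ 232 (mod 383)
10^16 ≡ 232^2 = 53824 ≡ 204 (mod 383)
10^32 ≡ 204^2 = 41616 ≡ 252 (mod 383)
10^64 ≡ 252^2 = 63504 ≡ 309 (mod 383)
10^128 ≡ 309^2 = 95481 ≡ 114 (mod 383)
10^256 ≡ 114^2 = 12996 ≡ 357 (mod 383)
382 = 256 + 64 + 32 + 16 + 8 + 4 + 2 in binary powers of 2.
So 10^382 ≡ 357 · 309 · 252 · 204 · 232 · 42 · 100 ≡ 1 (mod 383).
Since the result is 1, base 10 gives no evidence that 383 is composite.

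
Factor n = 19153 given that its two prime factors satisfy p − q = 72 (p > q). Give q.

Since p = q + 72, we have 19153 = q(q + 72), so q² + 72q − 19153 = 0.
Discriminant: 72² + 4·19153 = 5184 + 76612 = 81796; √81796 = 286.
q = (−72 + 286)/2 = 107, and p = q + 72 = 179.
Check: 107 · 179 = 19153.

107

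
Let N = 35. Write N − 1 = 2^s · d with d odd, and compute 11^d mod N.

35 − 1 = 34 = 2^1 · 17, so d = 17.
11^1 ≡ 11 (mod 35)
11^2 ≡ 11^2 = 121 ≡ 16 (mod 35)
11^4 ≡ 16^2 = 256 ≡ 11 (mod 35)
11^8 ≡ 11^2 = 121 ≡ 16 (mod 35)
11^16 ≡ 16^2 = 256 ≡ 11 (mod 35)
17 = 16 + 1 in binary powers of 2.
So 11^17 ≡ 11 · 11 ≡ 16 (mod 35).
Squaring chain: 16; never reaches −1, so base 11 is a Miller–Rabin witness that 35 is composite.

16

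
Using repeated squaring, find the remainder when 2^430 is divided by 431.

1

2^1 ≡ 2 (mod 431)
2^2 ≡ 2^2 = 4 ≡ 4 (mod 431)
2^4 ≡ 4^2 = 16 ≡ 16 (mod 431)
2^8 ≡ 16^2 = 256 ≡ 256 (mod 431)
2^16 ≡ 256^2 = 65536 ≡ 24 (mod 431)
2^32 ≡ 24^2 = 576 ≡ 145 (mod 431)
2^64 ≡ 145^2 = 21025 ≡ 337 (mod 431)
2^128 ≡ 337^2 = 113569 ≡ 216 (mod 431)
2^256 ≡ 216^2 = 46656 ≡ 108 (mod 431)
430 = 256 + 128 + 32 + 8 + 4 + 2 in binary powers of 2.
So 2^430 ≡ 108 · 216 · 145 · 256 · 16 · 4 ≡ 1 (mod 431).
Since the result is 1, base 2 gives no evidence that 431 is composite.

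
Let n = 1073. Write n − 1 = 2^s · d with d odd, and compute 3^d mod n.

1073 − 1 = 1072 = 2^4 · 67, so d = 67.
3^1 ≡ 3 (mod 1073)
3^2 ≡ 3^2 = 9 ≡ 9 (mod 1073)
3^4 ≡ 9^2 = 81 ≡ 81 (mod 1073)
3^8 ≡ 81^2 = 6561 ≡ 123 (mod 1073)
3^16 ≡ 123^2 = 15129 ≡ 107 (mod 1073)
3^32 ≡ 107^2 = 11449 ≡ 719 (mod 1073)
3^64 ≡ 719^2 = 516961 ≡ 848 (mod 1073)
67 = 64 + 2 + 1 in binary powers of 2.
So 3^67 ≡ 848 · 9 · 3 ≡ 363 (mod 1073).
Squaring chain: 363 → 863 → 107 → 719; never reaches −1, so base 3 is a Miller–Rabin witness that 1073 is composite.

363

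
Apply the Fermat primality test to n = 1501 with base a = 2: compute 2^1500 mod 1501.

2^1 ≡ 2 (mod 1501)
2^2 ≡ 2^2 = 4 ≡ 4 (mod 1501)
2^4 ≡ 4^2 = 16 ≡ 16 (mod 1501)
2^8 ≡ 16^2 = 256 ≡ 256 (mod 1501)
2^16 ≡ 256^2 = 65536 ≡ 993 (mod 1501)
2^32 ≡ 993^2 = 986049 ≡ 1393 (mod 1501)
2^64 ≡ 1393^2 = 1940449 ≡ 1157 (mod 1501)
2^128 ≡ 1157^2 = 1338649 ≡ 1258 (mod 1501)
2^256 ≡ 1258^2 = 1582564 ≡ 510 (mod 1501)
2^512 ≡ 510^2 = 260100 ≡ 427 (mod 1501)
2^1024 ≡ 427^2 = 182329 ≡ 708 (mod 1501)
1500 = 1024 + 256 + 128 + 64 + 16 + 8 + 4 in binary powers of 2.
So 2^1500 ≡ 708 · 510 · 1258 · 1157 · 993 · 256 · 16 ≡ 1128 (mod 1501).
Since 1128 ≠ 1, base 2 is a Fermat witness: 1501 is composite.

1128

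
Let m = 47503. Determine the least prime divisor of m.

47503 is odd.
Digit sum 19, not divisible by 3.
Ends in 3: not divisible by 5.
7: 47503 = 7·6786 + 1
11: 47503 = 11·4318 + 5
13: 47503 = 13·3654 + 1
17: 47503 = 17·2794 + 5
19: 47503 = 19·2500 + 3
23: 47503 = 23·2065 + 8
29: 47503 = 29·1638 + 1
31: 47503 = 31·1532 + 11
37: 47503 = 37·1283 + 32
41: 47503 = 41·1158 + 25
43: 47503 = 43·1104 + 31
47: 47503 = 47·1010 + 33
53: 47503 = 53·896 + 15
59: 47503 = 59·805 + 8
61: 47503 = 61·778 + 45
67: 47503 = 67·709

67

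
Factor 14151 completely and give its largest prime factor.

89

14151 = 3 · 4717
4717 = 53 · 89
89 is prime.
So 14151 = 3 · 53 · 89; the largest prime factor is 89.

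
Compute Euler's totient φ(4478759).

4396600

Factor: 4478759 = 131 · 179 · 191.
φ(4478759) = (131−1) · (179−1) · (191−1) = 130 · 178 · 190 = 4396600.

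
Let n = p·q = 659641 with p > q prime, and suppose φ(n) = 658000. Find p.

941

φ(n) = (p−1)(q−1) = n − (p+q) + 1, so p + q = 659641 − 658000 + 1 = 1642.
p and q are the roots of t² − 1642t + 659641 = 0.
Discriminant: 1642² − 4·659641 = 2696164 − 2638564 = 57600; √57600 = 240.
q = (1642 − 240)/2 = 701, p = (1642 + 240)/2 = 941.
Check: 701 · 941 = 659641.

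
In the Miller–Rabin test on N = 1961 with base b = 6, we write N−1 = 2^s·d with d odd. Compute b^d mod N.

1961 − 1 = 1960 = 2^3 · 245, so d = 245.
6^1 ≡ 6 (mod 1961)
6^2 ≡ 6^2 = 36 ≡ 36 (mod 1961)
6^4 ≡ 36^2 = 1296 ≡ 1296 (mod 1961)
6^8 ≡ 1296^2 = 1679616 ≡ 1000 (mod 1961)
6^16 ≡ 1000^2 = 1000000 ≡ 1851 (mod 1961)
6^32 ≡ 1851^2 = 3426201 ≡ 334 (mod 1961)
6^64 ≡ 334^2 = 111556 ≡ 1740 (mod 1961)
6^128 ≡ 1740^2 = 3027600 ≡ 1777 (mod 1961)
245 = 128 + 64 + 32 + 16 + 4 + 1 in binary powers of 2.
So 6^245 ≡ 1777 · 1740 · 334 · 1851 · 1296 · 6 ≡ 820 (mod 1961).
Squaring chain: 820 → 1738 → 704; never reaches −1, so base 6 is a Miller–Rabin witness that 1961 is composite.

820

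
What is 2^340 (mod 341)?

2^1 ≡ 2 (mod 341)
2^2 ≡ 2^2 = 4 ≡ 4 (mod 341)
2^4 ≡ 4^2 = 16 ≡ 16 (mod 341)
2^8 ≡ 16^2 = 256 ≡ 256 (mod 341)
2^16 ≡ 256^2 = 65536 ≡ 64 (mod 341)
2^32 ≡ 64^2 = 4096 ≡ 4 (mod 341)
2^64 ≡ 4^2 = 16 ≡ 16 (mod 341)
2^128 ≡ 16^2 = 256 ≡ 256 (mod 341)
2^256 ≡ 256^2 = 65536 ≡ 64 (mod 341)
340 = 256 + 64 + 16 + 4 in binary powers of 2.
So 2^340 ≡ 64 · 16 · 64 · 16 ≡ 1 (mod 341).
Since the result is 1, base 2 gives no evidence that 341 is composite.

1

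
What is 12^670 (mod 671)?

474

12^1 ≡ 12 (mod 671)
12^2 ≡ 12^2 = 144 ≡ 144 (mod 671)
12^4 ≡ 144^2 = 20736 ≡ 606 (mod 671)
12^8 ≡ 606^2 = 367236 ≡ 199 (mod 671)
12^16 ≡ 199^2 = 39601 ≡ 12 (mod 671)
12^32 ≡ 12^2 = 144 ≡ 144 (mod 671)
12^64 ≡ 144^2 = 20736 ≡ 606 (mod 671)
12^128 ≡ 606^2 = 367236 ≡ 199 (mod 671)
12^256 ≡ 199^2 = 39601 ≡ 12 (mod 671)
12^512 ≡ 12^2 = 144 ≡ 144 (mod 671)
670 = 512 + 128 + 16 + 8 + 4 + 2 in binary powers of 2.
So 12^670 ≡ 144 · 199 · 12 · 199 · 606 · 144 ≡ 474 (mod 671).
Since 474 ≠ 1, base 12 is a Fermat witness: 671 is composite.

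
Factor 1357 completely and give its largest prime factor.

59

1357 = 23 · 59
59 is prime.
So 1357 = 23 · 59; the largest prime factor is 59.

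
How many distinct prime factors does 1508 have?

1508 = 2^2 · 377
377 = 13 · 29
1508 = 2^2 · 13 · 29, which has 3 distinct prime factors.

3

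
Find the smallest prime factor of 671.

671 is odd.
Digit sum 14, not divisible by 3.
Ends in 1: not divisible by 5.
7: 671 = 7·95 + 6
11: 671 = 11·61

11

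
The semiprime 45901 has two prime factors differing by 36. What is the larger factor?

233

Since p = q + 36, we have 45901 = q(q + 36), so q² + 36q − 45901 = 0.
Discriminant: 36² + 4·45901 = 1296 + 183604 = 184900; √184900 = 430.
q = (−36 + 430)/2 = 197, and p = q + 36 = 233.
Check: 197 · 233 = 45901.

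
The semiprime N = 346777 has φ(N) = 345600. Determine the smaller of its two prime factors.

577

φ(n) = (p−1)(q−1) = n − (p+q) + 1, so p + q = 346777 − 345600 + 1 = 1178.
p and q are the roots of t² − 1178t + 346777 = 0.
Discriminant: 1178² − 4·346777 = 1387684 − 1387108 = 576; √576 = 24.
q = (1178 − 24)/2 = 577, p = (1178 + 24)/2 = 601.
Check: 577 · 601 = 346777.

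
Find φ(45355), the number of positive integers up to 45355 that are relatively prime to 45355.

35328

Factor: 45355 = 5 · 47 · 193.
φ(45355) = (5−1) · (47−1) · (193−1) = 4 · 46 · 192 = 35328.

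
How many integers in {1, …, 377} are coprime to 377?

336

Factor: 377 = 13 · 29.
φ(377) = (13−1) · (29−1) = 12 · 28 = 336.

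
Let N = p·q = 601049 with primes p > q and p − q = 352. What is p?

971

Since p = q + 352, we have 601049 = q(q + 352), so q² + 352q − 601049 = 0.
Discriminant: 352² + 4·601049 = 123904 + 2404196 = 2528100; √2528100 = 1590.
q = (−352 + 1590)/2 = 619, and p = q + 352 = 971.
Check: 619 · 971 = 601049.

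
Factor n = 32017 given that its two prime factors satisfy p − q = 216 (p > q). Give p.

317

Since p = q + 216, we have 32017 = q(q + 216), so q² + 216q − 32017 = 0.
Discriminant: 216² + 4·32017 = 46656 + 128068 = 174724; √174724 = 418.
q = (−216 + 418)/2 = 101, and p = q + 216 = 317.
Check: 101 · 317 = 32017.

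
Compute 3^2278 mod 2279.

1257

3^1 ≡ 3 (mod 2279)
3^2 ≡ 3^2 = 9 ≡ 9 (mod 2279)
3^4 ≡ 9^2 = 81 ≡ 81 (mod 2279)
3^8 ≡ 81^2 = 6561 ≡ 2003 (mod 2279)
3^16 ≡ 2003^2 = 4012009 ≡ 969 (mod 2279)
3^32 ≡ 969^2 = 938961 ≡ 13 (mod 2279)
3^64 ≡ 13^2 = 169 ≡ 169 (mod 2279)
3^128 ≡ 169^2 = 28561 ≡ 1213 (mod 2279)
3^256 ≡ 1213^2 = 1471369 ≡ 1414 (mod 2279)
3^512 ≡ 1414^2 = 1999396 ≡ 713 (mod 2279)
3^1024 ≡ 713^2 = 508369 ≡ 152 (mod 2279)
3^2048 ≡ 152^2 = 23104 ≡ 314 (mod 2279)
2278 = 2048 + 128 + 64 + 32 + 4 + 2 in binary powers of 2.
So 3^2278 ≡ 314 · 1213 · 169 · 13 · 81 · 9 ≡ 1257 (mod 2279).
Since 1257 ≠ 1, base 3 is a Fermat witness: 2279 is composite.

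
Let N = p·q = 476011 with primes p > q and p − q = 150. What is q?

619

Since p = q + 150, we have 476011 = q(q + 150), so q² + 150q − 476011 = 0.
Discriminant: 150² + 4·476011 = 22500 + 1904044 = 1926544; √1926544 = 1388.
q = (−150 + 1388)/2 = 619, and p = q + 150 = 769.
Check: 619 · 769 = 476011.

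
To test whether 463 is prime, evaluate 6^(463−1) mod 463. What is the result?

1

6^1 ≡ 6 (mod 463)
6^2 ≡ 6^2 = 36 ≡ 36 (mod 463)
6^4 ≡ 36^2 = 1296 ≡ 370 (mod 463)
6^8 ≡ 370^2 = 136900 ≡ 315 (mod 463)
6^16 ≡ 315^2 = 99225 ≡ 143 (mod 463)
6^32 ≡ 143^2 = 20449 ≡ 77 (mod 463)
6^64 ≡ 77^2 = 5929 ≡ 373 (mod 463)
6^128 ≡ 373^2 = 139129 ≡ 229 (mod 463)
6^256 ≡ 229^2 = 52441 ≡ 122 (mod 463)
462 = 256 + 128 + 64 + 8 + 4 + 2 in binary powers of 2.
So 6^462 ≡ 122 · 229 · 373 · 315 · 370 · 36 ≡ 1 (mod 463).
Since the result is 1, base 6 gives no evidence that 463 is composite.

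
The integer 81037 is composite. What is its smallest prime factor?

11

81037 is odd.
Digit sum 19, not divisible by 3.
Ends in 7: not divisible by 5.
7: 81037 = 7·11576 + 5
11: 81037 = 11·7367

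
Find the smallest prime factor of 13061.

13061 is odd.
Digit sum 11, not divisible by 3.
Ends in 1: not divisible by 5.
7: 13061 = 7·1865 + 6
11: 13061 = 11·1187 + 4
13: 13061 = 13·1004 + 9
17: 13061 = 17·768 + 5
19: 13061 = 19·687 + 8
23: 13061 = 23·567 + 20
29: 13061 = 29·450 + 11
31: 13061 = 31·421 + 10
37: 13061 = 37·353

37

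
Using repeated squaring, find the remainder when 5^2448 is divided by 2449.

5^1 ≡ 5 (mod 2449)
5^2 ≡ 5^2 = 25 ≡ 25 (mod 2449)
5^4 ≡ 25^2 = 625 ≡ 625 (mod 2449)
5^8 ≡ 625^2 = 390625 ≡ 1234 (mod 2449)
5^16 ≡ 1234^2 = 1522756 ≡ 1927 (mod 2449)
5^32 ≡ 1927^2 = 3713329 ≡ 645 (mod 2449)
5^64 ≡ 645^2 = 416025 ≡ 2144 (mod 2449)
5^128 ≡ 2144^2 = 4596736 ≡ 2412 (mod 2449)
5^256 ≡ 2412^2 = 5817744 ≡ 1369 (mod 2449)
5^512 ≡ 1369^2 = 1874161 ≡ 676 (mod 2449)
5^1024 ≡ 676^2 = 456976 ≡ 1462 (mod 2449)
5^2048 ≡ 1462^2 = 2137444 ≡ 1916 (mod 2449)
2448 = 2048 + 256 + 128 + 16 in binary powers of 2.
So 5^2448 ≡ 1916 · 1369 · 2412 · 1927 ≡ 1985 (mod 2449).
Since 1985 ≠ 1, base 5 is a Fermat witness: 2449 is composite.

1985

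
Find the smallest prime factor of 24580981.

24580981 is odd.
Digit sum 37, not divisible by 3.
Ends in 1: not divisible by 5.
7: 24580981 = 7·3511568 + 5
11: 24580981 = 11·2234634 + 7
13: 24580981 = 13·1890844 + 9
17: 24580981 = 17·1445940 + 1
19: 24580981 = 19·1293735 + 16
23: 24580981 = 23·1068738 + 7
29: 24580981 = 29·847620 + 1
31: 24580981 = 31·792934 + 27
37: 24580981 = 37·664350 + 31
41: 24580981 = 41·599536 + 5
43: 24580981 = 43·571650 + 31
47: 24580981 = 47·522999 + 28
53: 24580981 = 53·463792 + 5
59: 24580981 = 59·416626 + 47
61: 24580981 = 61·402966 + 55
67: 24580981 = 67·366880 + 21
71: 24580981 = 71·346211

71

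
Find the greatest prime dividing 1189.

41

1189 = 29 · 41
41 is prime.
So 1189 = 29 · 41; the largest prime factor is 41.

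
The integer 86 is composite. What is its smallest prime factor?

2

86 is even: 2 divides it.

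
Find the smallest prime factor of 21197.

21197 is odd.
Digit sum 20, not divisible by 3.
Ends in 7: not divisible by 5.
7: 21197 = 7·3028 + 1
11: 21197 = 11·1927

11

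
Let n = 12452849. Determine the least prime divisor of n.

79

12452849 is odd.
Digit sum 35, not divisible by 3.
Ends in 9: not divisible by 5.
7: 12452849 = 7·1778978 + 3
11: 12452849 = 11·1132077 + 2
13: 12452849 = 13·957911 + 6
17: 12452849 = 17·732520 + 9
19: 12452849 = 19·655413 + 2
23: 12452849 = 23·541428 + 5
29: 12452849 = 29·429408 + 17
31: 12452849 = 31·401704 + 25
37: 12452849 = 37·336563 + 18
41: 12452849 = 41·303728 + 1
43: 12452849 = 43·289601 + 6
47: 12452849 = 47·264954 + 11
53: 12452849 = 53·234959 + 22
59: 12452849 = 59·211065 + 14
61: 12452849 = 61·204145 + 4
67: 12452849 = 67·185863 + 28
71: 12452849 = 71·175392 + 17
73: 12452849 = 73·170586 + 71
79: 12452849 = 79·157631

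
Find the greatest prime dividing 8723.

61

8723 = 11 · 793
793 = 13 · 61
61 is prime.
So 8723 = 11 · 13 · 61; the largest prime factor is 61.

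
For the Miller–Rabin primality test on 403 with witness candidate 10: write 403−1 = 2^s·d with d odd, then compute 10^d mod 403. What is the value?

403 − 1 = 402 = 2^1 · 201, so d = 201.
10^1 ≡ 10 (mod 403)
10^2 ≡ 10^2 = 100 ≡ 100 (mod 403)
10^4 ≡ 100^2 = 10000 ≡ 328 (mod 403)
10^8 ≡ 328^2 = 107584 ≡ 386 (mod 403)
10^16 ≡ 386^2 = 148996 ≡ 289 (mod 403)
10^32 ≡ 289^2 = 83521 ≡ 100 (mod 403)
10^64 ≡ 100^2 = 10000 ≡ 328 (mod 403)
10^128 ≡ 328^2 = 107584 ≡ 386 (mod 403)
201 = 128 + 64 + 8 + 1 in binary powers of 2.
So 10^201 ≡ 386 · 328 · 386 · 10 ≡ 64 (mod 403).
Squaring chain: 64; never reaches −1, so base 10 is a Miller–Rabin witness that 403 is composite.

64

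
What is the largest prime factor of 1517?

41

1517 = 37 · 41
41 is prime.
So 1517 = 37 · 41; the largest prime factor is 41.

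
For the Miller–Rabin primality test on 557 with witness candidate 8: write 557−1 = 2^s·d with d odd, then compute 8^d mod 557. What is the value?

557 − 1 = 556 = 2^2 · 139, so d = 139.
8^1 ≡ 8 (mod 557)
8^2 ≡ 8^2 = 64 ≡ 64 (mod 557)
8^4 ≡ 64^2 = 4096 ≡ 197 (mod 557)
8^8 ≡ 197^2 = 38809 ≡ 376 (mod 557)
8^16 ≡ 376^2 = 141376 ≡ 455 (mod 557)
8^32 ≡ 455^2 = 207025 ≡ 378 (mod 557)
8^64 ≡ 378^2 = 142884 ≡ 292 (mod 557)
8^128 ≡ 292^2 = 85264 ≡ 43 (mod 557)
139 = 128 + 8 + 2 + 1 in binary powers of 2.
So 8^139 ≡ 43 · 376 · 64 · 8 ≡ 439 (mod 557).
Squaring chain: 439 → 556; reaches −1, so base 8 does not prove 557 composite.

439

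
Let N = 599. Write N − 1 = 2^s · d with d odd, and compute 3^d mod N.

599 − 1 = 598 = 2^1 · 299, so d = 299.
3^1 ≡ 3 (mod 599)
3^2 ≡ 3^2 = 9 ≡ 9 (mod 599)
3^4 ≡ 9^2 = 81 ≡ 81 (mod 599)
3^8 ≡ 81^2 = 6561 ≡ 571 (mod 599)
3^16 ≡ 571^2 = 326041 ≡ 185 (mod 599)
3^32 ≡ 185^2 = 34225 ≡ 82 (mod 599)
3^64 ≡ 82^2 = 6724 ≡ 135 (mod 599)
3^128 ≡ 135^2 = 18225 ≡ 255 (mod 599)
3^256 ≡ 255^2 = 65025 ≡ 333 (mod 599)
299 = 256 + 32 + 8 + 2 + 1 in binary powers of 2.
So 3^299 ≡ 333 · 82 · 571 · 9 · 3 ≡ 1 (mod 599).
Since 3^d ≡ 1 (mod 599), base 3 does not prove 599 composite.

1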